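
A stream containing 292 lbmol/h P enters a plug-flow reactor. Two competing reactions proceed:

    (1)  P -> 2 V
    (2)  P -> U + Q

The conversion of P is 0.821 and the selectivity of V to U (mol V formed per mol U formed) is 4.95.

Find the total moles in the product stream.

532 lbmol/h

Conversion of P: P consumed = 0.821 × 292 = 239.7 lbmol/h = 1ξ₁ + 1ξ₂.
Selectivity: 2ξ₁ / (1ξ₂) = 4.95 → ξ₁ = 2.475 ξ₂.
Substitute: (1·2.475 + 1) ξ₂ = 239.7 → ξ₂ = 68.99 lbmol/h, ξ₁ = 170.7 lbmol/h.
Outlet amounts (n = n₀ + Σ ν·ξ):
  P: 292 − 1(170.7) − 1(68.99) = 52.27
  V: 0 + 2(170.7) = 341.5
  U: 0 + 1(68.99) = 68.99
  Q: 0 + 1(68.99) = 68.99
Total out = 52.27 + 341.5 + 68.99 + 68.99 = 531.7 lbmol/h.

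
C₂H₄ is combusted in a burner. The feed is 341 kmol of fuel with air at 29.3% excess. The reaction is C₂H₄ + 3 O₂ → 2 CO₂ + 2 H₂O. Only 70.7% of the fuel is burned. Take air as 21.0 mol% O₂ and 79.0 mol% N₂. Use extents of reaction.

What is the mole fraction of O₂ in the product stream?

Stoichiometric O₂ = 3 × 341 = 1023 kmol; O₂ fed = 1023 × 1.293 = 1323 kmol.
N₂ fed = 1323 × 79/21 = 4976 kmol.
Fuel reacted = 0.707 × 341 → ξ = 241.1 kmol.
Outlet (n = n₀ + ν ξ):
  C₂H₄: 341 − 1(241.1) = 99.91
  O₂: 1323 − 3(241.1) = 599.5
  N₂: 4976 (inert)
  CO₂: 0 + 2(241.1) = 482.2
  H₂O: 0 + 2(241.1) = 482.2
Total out = 6640 kmol; y_O₂ = 599.5 / 6640 = 0.09029.

0.0903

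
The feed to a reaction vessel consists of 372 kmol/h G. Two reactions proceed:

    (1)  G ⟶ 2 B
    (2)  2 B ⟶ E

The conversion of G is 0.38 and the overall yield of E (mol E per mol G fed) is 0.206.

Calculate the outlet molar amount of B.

Conversion of G: G consumed = 1ξ₁ = 0.38 × 372 → ξ₁ = 141.4 kmol/h.
Yield of E: 1ξ₂ / 372 = 0.206 → ξ₂ = 76.63 kmol/h.
Outlet amounts (n = n₀ + Σ ν·ξ):
  G: 372 − 1(141.4) = 230.6
  B: 0 + 2(141.4) − 2(76.63) = 129.5
  E: 0 + 1(76.63) = 76.63

129 kmol/h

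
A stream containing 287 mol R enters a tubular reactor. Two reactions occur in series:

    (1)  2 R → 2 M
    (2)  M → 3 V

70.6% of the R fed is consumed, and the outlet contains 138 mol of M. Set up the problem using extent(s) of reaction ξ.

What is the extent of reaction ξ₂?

Conversion of R: R consumed = 2ξ₁ = 0.706 × 287 → ξ₁ = 101.3 mol.
M balance: n_M = 0 + 2ξ₁ − 1ξ₂ = 138 → ξ₂ = (2·101.3 − 138)/1 = 64.62 mol.
Outlet amounts (n = n₀ + Σ ν·ξ):
  R: 287 − 2(101.3) = 84.38
  M: 0 + 2(101.3) − 1(64.62) = 138
  V: 0 + 3(64.62) = 193.9

ξ₂ = 64.6 mol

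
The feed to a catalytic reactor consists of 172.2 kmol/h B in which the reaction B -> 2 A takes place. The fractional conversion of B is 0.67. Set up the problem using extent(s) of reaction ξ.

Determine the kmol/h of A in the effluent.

B reacted = 0.67 × 172.2 = 115.4 kmol/h; ν_B = −1, so ξ = 115.4/1 = 115.4 kmol/h.
Outlet amounts (n = n₀ + ν ξ):
  B: 172.2 − 1(115.4) = 56.83
  A: 0 + 2(115.4) = 230.7

231 kmol/h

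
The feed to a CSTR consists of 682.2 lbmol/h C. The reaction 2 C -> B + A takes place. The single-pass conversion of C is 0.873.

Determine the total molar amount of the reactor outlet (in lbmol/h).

682 lbmol/h

C reacted = 0.873 × 682.2 = 595.6 lbmol/h; ν_C = −2, so ξ = 595.6/2 = 297.8 lbmol/h.
Outlet amounts (n = n₀ + ν ξ):
  C: 682.2 − 2(297.8) = 86.64
  B: 0 + 1(297.8) = 297.8
  A: 0 + 1(297.8) = 297.8
Total out = 86.64 + 297.8 + 297.8 = 682.2 lbmol/h.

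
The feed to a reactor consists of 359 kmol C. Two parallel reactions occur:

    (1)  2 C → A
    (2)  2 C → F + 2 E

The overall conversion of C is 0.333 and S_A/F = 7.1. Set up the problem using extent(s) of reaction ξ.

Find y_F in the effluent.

0.0235

Conversion of C: C consumed = 0.333 × 359 = 119.5 kmol = 2ξ₁ + 2ξ₂.
Selectivity: 1ξ₁ / (1ξ₂) = 7.1 → ξ₁ = 7.1 ξ₂.
Substitute: (2·7.1 + 2) ξ₂ = 119.5 → ξ₂ = 7.379 kmol, ξ₁ = 52.39 kmol.
Outlet amounts (n = n₀ + Σ ν·ξ):
  C: 359 − 2(52.39) − 2(7.379) = 239.5
  A: 0 + 1(52.39) = 52.39
  F: 0 + 1(7.379) = 7.379
  E: 0 + 2(7.379) = 14.76
Total out = 314 kmol; y_F = 7.379 / 314 = 0.0235.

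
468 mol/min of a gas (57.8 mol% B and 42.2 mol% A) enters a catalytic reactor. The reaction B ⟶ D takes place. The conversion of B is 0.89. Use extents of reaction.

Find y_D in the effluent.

0.514

B reacted = 0.89 × 270.5 = 240.7 mol/min; ν_B = −1, so ξ = 240.7/1 = 240.7 mol/min.
Outlet amounts (n = n₀ + ν ξ):
  B: 270.5 − 1(240.7) = 29.76
  D: 0 + 1(240.7) = 240.7
  A: 197.5 (inert)
Total out = 468 mol/min; y_D = 240.7 / 468 = 0.5144.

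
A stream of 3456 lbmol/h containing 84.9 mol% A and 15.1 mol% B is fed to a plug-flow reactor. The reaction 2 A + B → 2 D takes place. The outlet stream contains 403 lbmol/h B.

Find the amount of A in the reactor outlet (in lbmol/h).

For B: n = n₀ − 1ξ → 403 = 521.9 − 1ξ, giving ξ = 118.9 lbmol/h.
Outlet amounts (n = n₀ + ν ξ):
  A: 2934 − 2(118.9) = 2696
  B: 521.9 − 1(118.9) = 403
  D: 0 + 2(118.9) = 237.7

2700 lbmol/h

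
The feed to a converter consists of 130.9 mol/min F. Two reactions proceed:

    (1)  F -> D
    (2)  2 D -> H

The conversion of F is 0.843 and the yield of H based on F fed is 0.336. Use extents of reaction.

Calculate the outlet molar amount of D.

Conversion of F: F consumed = 1ξ₁ = 0.843 × 130.9 → ξ₁ = 110.3 mol/min.
Yield of H: 1ξ₂ / 130.9 = 0.336 → ξ₂ = 43.98 mol/min.
Outlet amounts (n = n₀ + Σ ν·ξ):
  F: 130.9 − 1(110.3) = 20.55
  D: 0 + 1(110.3) − 2(43.98) = 22.38
  H: 0 + 1(43.98) = 43.98

22.4 mol/min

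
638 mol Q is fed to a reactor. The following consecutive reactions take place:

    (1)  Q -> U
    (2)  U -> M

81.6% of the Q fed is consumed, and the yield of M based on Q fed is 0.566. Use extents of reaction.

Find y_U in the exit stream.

Conversion of Q: Q consumed = 1ξ₁ = 0.816 × 638 → ξ₁ = 520.6 mol.
Yield of M: 1ξ₂ / 638 = 0.566 → ξ₂ = 361.1 mol.
Outlet amounts (n = n₀ + Σ ν·ξ):
  Q: 638 − 1(520.6) = 117.4
  U: 0 + 1(520.6) − 1(361.1) = 159.5
  M: 0 + 1(361.1) = 361.1
Total out = 638 mol; y_U = 159.5 / 638 = 0.25.

0.25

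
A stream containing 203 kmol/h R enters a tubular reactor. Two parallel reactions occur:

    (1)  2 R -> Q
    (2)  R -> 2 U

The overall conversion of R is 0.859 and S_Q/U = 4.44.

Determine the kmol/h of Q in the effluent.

82.5 kmol/h

Conversion of R: R consumed = 0.859 × 203 = 174.4 kmol/h = 2ξ₁ + 1ξ₂.
Selectivity: 1ξ₁ / (2ξ₂) = 4.44 → ξ₁ = 8.88 ξ₂.
Substitute: (2·8.88 + 1) ξ₂ = 174.4 → ξ₂ = 9.295 kmol/h, ξ₁ = 82.54 kmol/h.
Outlet amounts (n = n₀ + Σ ν·ξ):
  R: 203 − 2(82.54) − 1(9.295) = 28.62
  Q: 0 + 1(82.54) = 82.54
  U: 0 + 2(9.295) = 18.59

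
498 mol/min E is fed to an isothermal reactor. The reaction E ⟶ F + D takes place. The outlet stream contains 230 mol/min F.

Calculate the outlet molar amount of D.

For F: n = n₀ + 1ξ → 230 = 0 + 1ξ, giving ξ = 230 mol/min.
Outlet amounts (n = n₀ + ν ξ):
  E: 498 − 1(230) = 268
  F: 0 + 1(230) = 230
  D: 0 + 1(230) = 230

230 mol/min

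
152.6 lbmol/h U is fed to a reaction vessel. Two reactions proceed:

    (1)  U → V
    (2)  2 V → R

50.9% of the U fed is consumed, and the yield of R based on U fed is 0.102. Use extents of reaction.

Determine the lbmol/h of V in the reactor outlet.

Conversion of U: U consumed = 1ξ₁ = 0.509 × 152.6 → ξ₁ = 77.67 lbmol/h.
Yield of R: 1ξ₂ / 152.6 = 0.102 → ξ₂ = 15.57 lbmol/h.
Outlet amounts (n = n₀ + Σ ν·ξ):
  U: 152.6 − 1(77.67) = 74.93
  V: 0 + 1(77.67) − 2(15.57) = 46.54
  R: 0 + 1(15.57) = 15.57

46.5 lbmol/h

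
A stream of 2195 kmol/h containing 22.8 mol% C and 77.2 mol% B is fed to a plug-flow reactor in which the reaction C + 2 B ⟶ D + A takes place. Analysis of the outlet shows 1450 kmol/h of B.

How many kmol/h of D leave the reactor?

For B: n = n₀ − 2ξ → 1450 = 1695 − 2ξ, giving ξ = 122.3 kmol/h.
Outlet amounts (n = n₀ + ν ξ):
  C: 500.5 − 1(122.3) = 378.2
  B: 1695 − 2(122.3) = 1450
  D: 0 + 1(122.3) = 122.3
  A: 0 + 1(122.3) = 122.3

122 kmol/h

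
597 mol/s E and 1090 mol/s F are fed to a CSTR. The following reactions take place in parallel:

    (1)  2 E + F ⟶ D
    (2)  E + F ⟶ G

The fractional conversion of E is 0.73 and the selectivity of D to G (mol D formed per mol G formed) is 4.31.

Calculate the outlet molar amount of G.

Conversion of E: E consumed = 0.73 × 597 = 435.8 mol/s = 2ξ₁ + 1ξ₂.
Selectivity: 1ξ₁ / (1ξ₂) = 4.31 → ξ₁ = 4.31 ξ₂.
Substitute: (2·4.31 + 1) ξ₂ = 435.8 → ξ₂ = 45.3 mol/s, ξ₁ = 195.3 mol/s.
Outlet amounts (n = n₀ + Σ ν·ξ):
  E: 597 − 2(195.3) − 1(45.3) = 161.2
  F: 1090 − 1(195.3) − 1(45.3) = 849.4
  D: 0 + 1(195.3) = 195.3
  G: 0 + 1(45.3) = 45.3

45.3 mol/s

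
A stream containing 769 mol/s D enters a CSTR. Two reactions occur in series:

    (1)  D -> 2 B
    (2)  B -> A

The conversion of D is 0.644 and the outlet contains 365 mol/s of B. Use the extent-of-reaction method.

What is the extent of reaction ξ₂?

ξ₂ = 625 mol/s

Conversion of D: D consumed = 1ξ₁ = 0.644 × 769 → ξ₁ = 495.2 mol/s.
B balance: n_B = 0 + 2ξ₁ − 1ξ₂ = 365 → ξ₂ = (2·495.2 − 365)/1 = 625.5 mol/s.
Outlet amounts (n = n₀ + Σ ν·ξ):
  D: 769 − 1(495.2) = 273.8
  B: 0 + 2(495.2) − 1(625.5) = 365
  A: 0 + 1(625.5) = 625.5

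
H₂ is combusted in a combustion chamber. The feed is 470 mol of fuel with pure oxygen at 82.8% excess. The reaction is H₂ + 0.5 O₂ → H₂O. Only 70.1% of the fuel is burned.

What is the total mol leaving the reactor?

Stoichiometric O₂ = 0.5 × 470 = 235 mol; O₂ fed = 235 × 1.828 = 429.6 mol.
Fuel reacted = 0.701 × 470 → ξ = 329.5 mol.
Outlet (n = n₀ + ν ξ):
  H₂: 470 − 1(329.5) = 140.5
  O₂: 429.6 − 0.5(329.5) = 264.8
  H₂O: 0 + 1(329.5) = 329.5
Total out = 140.5 + 264.8 + 329.5 = 734.8 mol.

735 mol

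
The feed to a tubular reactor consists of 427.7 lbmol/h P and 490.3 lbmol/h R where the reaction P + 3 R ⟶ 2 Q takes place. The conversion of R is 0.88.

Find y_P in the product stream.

R reacted = 0.88 × 490.3 = 431.5 lbmol/h; ν_R = −3, so ξ = 431.5/3 = 143.8 lbmol/h.
Outlet amounts (n = n₀ + ν ξ):
  P: 427.7 − 1(143.8) = 283.9
  R: 490.3 − 3(143.8) = 58.84
  Q: 0 + 2(143.8) = 287.6
Total out = 630.4 lbmol/h; y_P = 283.9 / 630.4 = 0.4503.

0.45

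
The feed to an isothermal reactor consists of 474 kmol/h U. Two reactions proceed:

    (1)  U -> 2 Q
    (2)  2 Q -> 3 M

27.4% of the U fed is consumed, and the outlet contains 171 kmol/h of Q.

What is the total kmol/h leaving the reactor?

648 kmol/h

Conversion of U: U consumed = 1ξ₁ = 0.274 × 474 → ξ₁ = 129.9 kmol/h.
Q balance: n_Q = 0 + 2ξ₁ − 2ξ₂ = 171 → ξ₂ = (2·129.9 − 171)/2 = 44.38 kmol/h.
Outlet amounts (n = n₀ + Σ ν·ξ):
  U: 474 − 1(129.9) = 344.1
  Q: 0 + 2(129.9) − 2(44.38) = 171
  M: 0 + 3(44.38) = 133.1
Total out = 344.1 + 171 + 133.1 = 648.3 kmol/h.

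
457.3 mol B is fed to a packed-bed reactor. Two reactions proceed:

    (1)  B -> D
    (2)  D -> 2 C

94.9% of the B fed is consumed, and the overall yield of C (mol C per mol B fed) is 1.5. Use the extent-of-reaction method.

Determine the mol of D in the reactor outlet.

91 mol

Conversion of B: B consumed = 1ξ₁ = 0.949 × 457.3 → ξ₁ = 434 mol.
Yield of C: 2ξ₂ / 457.3 = 1.5 → ξ₂ = 343 mol.
Outlet amounts (n = n₀ + Σ ν·ξ):
  B: 457.3 − 1(434) = 23.32
  D: 0 + 1(434) − 1(343) = 91
  C: 0 + 2(343) = 686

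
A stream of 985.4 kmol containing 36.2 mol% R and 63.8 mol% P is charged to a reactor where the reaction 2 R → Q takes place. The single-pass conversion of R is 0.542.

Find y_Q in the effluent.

0.109

R reacted = 0.542 × 356.7 = 193.3 kmol; ν_R = −2, so ξ = 193.3/2 = 96.67 kmol.
Outlet amounts (n = n₀ + ν ξ):
  R: 356.7 − 2(96.67) = 163.4
  Q: 0 + 1(96.67) = 96.67
  P: 628.7 (inert)
Total out = 888.7 kmol; y_Q = 96.67 / 888.7 = 0.1088.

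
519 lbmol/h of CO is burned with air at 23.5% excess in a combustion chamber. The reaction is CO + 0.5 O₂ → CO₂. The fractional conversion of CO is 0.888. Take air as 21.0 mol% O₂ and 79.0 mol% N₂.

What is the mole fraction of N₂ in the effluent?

0.664

Stoichiometric O₂ = 0.5 × 519 = 259.5 lbmol/h; O₂ fed = 259.5 × 1.235 = 320.5 lbmol/h.
N₂ fed = 320.5 × 79/21 = 1206 lbmol/h.
Fuel reacted = 0.888 × 519 → ξ = 460.9 lbmol/h.
Outlet (n = n₀ + ν ξ):
  CO: 519 − 1(460.9) = 58.13
  O₂: 320.5 − 0.5(460.9) = 90.05
  N₂: 1206 (inert)
  CO₂: 0 + 1(460.9) = 460.9
Total out = 1815 lbmol/h; y_N₂ = 1206 / 1815 = 0.6644.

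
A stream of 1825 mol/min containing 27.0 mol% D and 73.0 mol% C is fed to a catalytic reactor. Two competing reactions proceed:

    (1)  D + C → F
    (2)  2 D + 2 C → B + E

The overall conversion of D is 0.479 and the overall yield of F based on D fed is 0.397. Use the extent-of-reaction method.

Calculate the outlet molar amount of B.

Yield of F: 1ξ₁ / 492.8 = 0.397 → ξ₁ = 195.6 mol/min.
Conversion of D: 1ξ₁ + 2ξ₂ = 0.479 × 492.8 = 236 → ξ₂ = 20.2 mol/min.
Outlet amounts (n = n₀ + Σ ν·ξ):
  D: 492.8 − 1(195.6) − 2(20.2) = 256.7
  C: 1332 − 1(195.6) − 2(20.2) = 1096
  F: 0 + 1(195.6) = 195.6
  B: 0 + 1(20.2) = 20.2
  E: 0 + 1(20.2) = 20.2

20.2 mol/min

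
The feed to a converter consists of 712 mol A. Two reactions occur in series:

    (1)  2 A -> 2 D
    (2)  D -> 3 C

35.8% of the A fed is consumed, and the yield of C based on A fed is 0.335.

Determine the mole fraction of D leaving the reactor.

Conversion of A: A consumed = 2ξ₁ = 0.358 × 712 → ξ₁ = 127.4 mol.
Yield of C: 3ξ₂ / 712 = 0.335 → ξ₂ = 79.51 mol.
Outlet amounts (n = n₀ + Σ ν·ξ):
  A: 712 − 2(127.4) = 457.1
  D: 0 + 2(127.4) − 1(79.51) = 175.4
  C: 0 + 3(79.51) = 238.5
Total out = 871 mol; y_D = 175.4 / 871 = 0.2014.

0.201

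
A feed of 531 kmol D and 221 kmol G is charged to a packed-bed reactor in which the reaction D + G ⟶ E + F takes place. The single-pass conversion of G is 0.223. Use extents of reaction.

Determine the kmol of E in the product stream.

49.3 kmol

G reacted = 0.223 × 221 = 49.28 kmol; ν_G = −1, so ξ = 49.28/1 = 49.28 kmol.
Outlet amounts (n = n₀ + ν ξ):
  D: 531 − 1(49.28) = 481.7
  G: 221 − 1(49.28) = 171.7
  E: 0 + 1(49.28) = 49.28
  F: 0 + 1(49.28) = 49.28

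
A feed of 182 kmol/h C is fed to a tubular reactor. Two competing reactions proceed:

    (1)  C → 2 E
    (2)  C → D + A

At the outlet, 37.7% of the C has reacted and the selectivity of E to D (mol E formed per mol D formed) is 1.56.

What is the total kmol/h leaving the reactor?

Conversion of C: C consumed = 0.377 × 182 = 68.61 kmol/h = 1ξ₁ + 1ξ₂.
Selectivity: 2ξ₁ / (1ξ₂) = 1.56 → ξ₁ = 0.78 ξ₂.
Substitute: (1·0.78 + 1) ξ₂ = 68.61 → ξ₂ = 38.55 kmol/h, ξ₁ = 30.07 kmol/h.
Outlet amounts (n = n₀ + Σ ν·ξ):
  C: 182 − 1(30.07) − 1(38.55) = 113.4
  E: 0 + 2(30.07) = 60.13
  D: 0 + 1(38.55) = 38.55
  A: 0 + 1(38.55) = 38.55
Total out = 113.4 + 60.13 + 38.55 + 38.55 = 250.6 kmol/h.

251 kmol/h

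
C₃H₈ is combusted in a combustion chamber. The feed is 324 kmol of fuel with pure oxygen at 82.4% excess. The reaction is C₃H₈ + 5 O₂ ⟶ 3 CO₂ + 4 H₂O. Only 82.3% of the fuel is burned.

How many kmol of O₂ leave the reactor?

1620 kmol

Stoichiometric O₂ = 5 × 324 = 1620 kmol; O₂ fed = 1620 × 1.824 = 2955 kmol.
Fuel reacted = 0.823 × 324 → ξ = 266.7 kmol.
Outlet (n = n₀ + ν ξ):
  C₃H₈: 324 − 1(266.7) = 57.35
  O₂: 2955 − 5(266.7) = 1622
  CO₂: 0 + 3(266.7) = 800
  H₂O: 0 + 4(266.7) = 1067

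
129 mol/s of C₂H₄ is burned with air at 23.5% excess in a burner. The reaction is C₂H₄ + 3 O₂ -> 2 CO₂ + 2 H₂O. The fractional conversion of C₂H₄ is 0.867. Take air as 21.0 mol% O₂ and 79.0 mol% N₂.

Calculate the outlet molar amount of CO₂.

Stoichiometric O₂ = 3 × 129 = 387 mol/s; O₂ fed = 387 × 1.235 = 477.9 mol/s.
N₂ fed = 477.9 × 79/21 = 1798 mol/s.
Fuel reacted = 0.867 × 129 → ξ = 111.8 mol/s.
Outlet (n = n₀ + ν ξ):
  C₂H₄: 129 − 1(111.8) = 17.16
  O₂: 477.9 − 3(111.8) = 142.4
  N₂: 1798 (inert)
  CO₂: 0 + 2(111.8) = 223.7
  H₂O: 0 + 2(111.8) = 223.7

224 mol/s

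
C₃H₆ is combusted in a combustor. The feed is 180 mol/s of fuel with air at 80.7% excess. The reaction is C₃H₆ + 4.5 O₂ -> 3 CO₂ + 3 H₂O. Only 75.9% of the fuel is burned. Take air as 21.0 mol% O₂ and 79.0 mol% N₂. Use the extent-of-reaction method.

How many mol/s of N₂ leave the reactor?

5510 mol/s

Stoichiometric O₂ = 4.5 × 180 = 810 mol/s; O₂ fed = 810 × 1.807 = 1464 mol/s.
N₂ fed = 1464 × 79/21 = 5506 mol/s.
Fuel reacted = 0.759 × 180 → ξ = 136.6 mol/s.
Outlet (n = n₀ + ν ξ):
  C₃H₆: 180 − 1(136.6) = 43.38
  O₂: 1464 − 4.5(136.6) = 848.9
  N₂: 5506 (inert)
  CO₂: 0 + 3(136.6) = 409.9
  H₂O: 0 + 3(136.6) = 409.9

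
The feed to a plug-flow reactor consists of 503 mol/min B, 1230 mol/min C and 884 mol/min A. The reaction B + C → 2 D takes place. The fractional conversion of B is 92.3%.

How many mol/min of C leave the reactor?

B reacted = 0.923 × 503 = 464.3 mol/min; ν_B = −1, so ξ = 464.3/1 = 464.3 mol/min.
Outlet amounts (n = n₀ + ν ξ):
  B: 503 − 1(464.3) = 38.73
  C: 1230 − 1(464.3) = 765.7
  D: 0 + 2(464.3) = 928.5
  A: 884 (inert)

766 mol/min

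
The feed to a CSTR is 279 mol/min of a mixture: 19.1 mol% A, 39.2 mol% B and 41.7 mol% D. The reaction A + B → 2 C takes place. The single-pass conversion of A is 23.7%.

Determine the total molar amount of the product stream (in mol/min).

A reacted = 0.237 × 53.29 = 12.63 mol/min; ν_A = −1, so ξ = 12.63/1 = 12.63 mol/min.
Outlet amounts (n = n₀ + ν ξ):
  A: 53.29 − 1(12.63) = 40.66
  B: 109.4 − 1(12.63) = 96.74
  C: 0 + 2(12.63) = 25.26
  D: 116.3 (inert)
Total out = 40.66 + 96.74 + 25.26 + 116.3 = 279 mol/min.

279 mol/min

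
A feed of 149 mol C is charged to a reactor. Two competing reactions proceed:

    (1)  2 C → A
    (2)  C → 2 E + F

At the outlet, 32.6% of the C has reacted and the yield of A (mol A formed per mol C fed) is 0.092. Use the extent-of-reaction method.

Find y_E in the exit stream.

Yield of A: 1ξ₁ / 149 = 0.092 → ξ₁ = 13.71 mol.
Conversion of C: 2ξ₁ + 1ξ₂ = 0.326 × 149 = 48.57 → ξ₂ = 21.16 mol.
Outlet amounts (n = n₀ + Σ ν·ξ):
  C: 149 − 2(13.71) − 1(21.16) = 100.4
  A: 0 + 1(13.71) = 13.71
  E: 0 + 2(21.16) = 42.32
  F: 0 + 1(21.16) = 21.16
Total out = 177.6 mol; y_E = 42.32 / 177.6 = 0.2383.

0.238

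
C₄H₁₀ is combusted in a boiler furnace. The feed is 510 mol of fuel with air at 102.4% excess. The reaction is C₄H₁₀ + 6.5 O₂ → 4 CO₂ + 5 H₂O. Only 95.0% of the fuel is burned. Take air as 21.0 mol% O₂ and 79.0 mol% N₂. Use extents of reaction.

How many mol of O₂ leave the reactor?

3560 mol

Stoichiometric O₂ = 6.5 × 510 = 3315 mol; O₂ fed = 3315 × 2.024 = 6710 mol.
N₂ fed = 6710 × 79/21 = 25240 mol.
Fuel reacted = 0.95 × 510 → ξ = 484.5 mol.
Outlet (n = n₀ + ν ξ):
  C₄H₁₀: 510 − 1(484.5) = 25.5
  O₂: 6710 − 6.5(484.5) = 3560
  N₂: 25240 (inert)
  CO₂: 0 + 4(484.5) = 1938
  H₂O: 0 + 5(484.5) = 2422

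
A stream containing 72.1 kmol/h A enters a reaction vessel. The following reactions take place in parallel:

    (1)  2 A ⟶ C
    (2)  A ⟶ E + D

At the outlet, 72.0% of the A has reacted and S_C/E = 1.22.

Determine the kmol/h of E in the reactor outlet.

15.1 kmol/h

Conversion of A: A consumed = 0.72 × 72.1 = 51.91 kmol/h = 2ξ₁ + 1ξ₂.
Selectivity: 1ξ₁ / (1ξ₂) = 1.22 → ξ₁ = 1.22 ξ₂.
Substitute: (2·1.22 + 1) ξ₂ = 51.91 → ξ₂ = 15.09 kmol/h, ξ₁ = 18.41 kmol/h.
Outlet amounts (n = n₀ + Σ ν·ξ):
  A: 72.1 − 2(18.41) − 1(15.09) = 20.19
  C: 0 + 1(18.41) = 18.41
  E: 0 + 1(15.09) = 15.09
  D: 0 + 1(15.09) = 15.09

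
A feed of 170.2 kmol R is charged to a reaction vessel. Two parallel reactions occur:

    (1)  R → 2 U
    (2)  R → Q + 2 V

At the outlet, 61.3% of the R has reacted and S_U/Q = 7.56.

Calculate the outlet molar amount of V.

43.7 kmol

Conversion of R: R consumed = 0.613 × 170.2 = 104.3 kmol = 1ξ₁ + 1ξ₂.
Selectivity: 2ξ₁ / (1ξ₂) = 7.56 → ξ₁ = 3.78 ξ₂.
Substitute: (1·3.78 + 1) ξ₂ = 104.3 → ξ₂ = 21.83 kmol, ξ₁ = 82.51 kmol.
Outlet amounts (n = n₀ + Σ ν·ξ):
  R: 170.2 − 1(82.51) − 1(21.83) = 65.87
  U: 0 + 2(82.51) = 165
  Q: 0 + 1(21.83) = 21.83
  V: 0 + 2(21.83) = 43.65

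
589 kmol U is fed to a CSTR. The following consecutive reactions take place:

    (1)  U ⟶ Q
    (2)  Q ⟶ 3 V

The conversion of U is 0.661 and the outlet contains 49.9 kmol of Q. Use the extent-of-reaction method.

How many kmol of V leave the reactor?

Conversion of U: U consumed = 1ξ₁ = 0.661 × 589 → ξ₁ = 389.3 kmol.
Q balance: n_Q = 0 + 1ξ₁ − 1ξ₂ = 49.9 → ξ₂ = (1·389.3 − 49.9)/1 = 339.4 kmol.
Outlet amounts (n = n₀ + Σ ν·ξ):
  U: 589 − 1(389.3) = 199.7
  Q: 0 + 1(389.3) − 1(339.4) = 49.9
  V: 0 + 3(339.4) = 1018

1020 kmol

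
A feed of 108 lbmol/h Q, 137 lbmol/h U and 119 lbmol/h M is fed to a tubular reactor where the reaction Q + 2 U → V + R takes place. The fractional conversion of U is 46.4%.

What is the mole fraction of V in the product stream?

U reacted = 0.464 × 137 = 63.57 lbmol/h; ν_U = −2, so ξ = 63.57/2 = 31.78 lbmol/h.
Outlet amounts (n = n₀ + ν ξ):
  Q: 108 − 1(31.78) = 76.22
  U: 137 − 2(31.78) = 73.43
  V: 0 + 1(31.78) = 31.78
  R: 0 + 1(31.78) = 31.78
  M: 119 (inert)
Total out = 332.2 lbmol/h; y_V = 31.78 / 332.2 = 0.09567.

0.0957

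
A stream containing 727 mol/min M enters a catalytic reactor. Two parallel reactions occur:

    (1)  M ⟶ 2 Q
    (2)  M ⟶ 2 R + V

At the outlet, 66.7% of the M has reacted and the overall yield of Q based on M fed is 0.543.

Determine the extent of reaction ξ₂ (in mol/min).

Yield of Q: 2ξ₁ / 727 = 0.543 → ξ₁ = 197.4 mol/min.
Conversion of M: 1ξ₁ + 1ξ₂ = 0.667 × 727 = 484.9 → ξ₂ = 287.5 mol/min.
Outlet amounts (n = n₀ + Σ ν·ξ):
  M: 727 − 1(197.4) − 1(287.5) = 242.1
  Q: 0 + 2(197.4) = 394.8
  R: 0 + 2(287.5) = 575.1
  V: 0 + 1(287.5) = 287.5

ξ₂ = 288 mol/min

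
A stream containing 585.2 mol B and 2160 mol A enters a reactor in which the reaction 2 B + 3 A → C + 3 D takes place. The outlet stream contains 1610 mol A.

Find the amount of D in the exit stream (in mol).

550 mol

For A: n = n₀ − 3ξ → 1610 = 2160 − 3ξ, giving ξ = 183.3 mol.
Outlet amounts (n = n₀ + ν ξ):
  B: 585.2 − 2(183.3) = 218.5
  A: 2160 − 3(183.3) = 1610
  C: 0 + 1(183.3) = 183.3
  D: 0 + 3(183.3) = 550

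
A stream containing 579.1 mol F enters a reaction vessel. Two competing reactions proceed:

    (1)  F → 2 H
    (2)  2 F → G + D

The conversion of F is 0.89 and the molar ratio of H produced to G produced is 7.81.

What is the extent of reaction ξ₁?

Conversion of F: F consumed = 0.89 × 579.1 = 515.4 mol = 1ξ₁ + 2ξ₂.
Selectivity: 2ξ₁ / (1ξ₂) = 7.81 → ξ₁ = 3.905 ξ₂.
Substitute: (1·3.905 + 2) ξ₂ = 515.4 → ξ₂ = 87.28 mol, ξ₁ = 340.8 mol.
Outlet amounts (n = n₀ + Σ ν·ξ):
  F: 579.1 − 1(340.8) − 2(87.28) = 63.7
  H: 0 + 2(340.8) = 681.7
  G: 0 + 1(87.28) = 87.28
  D: 0 + 1(87.28) = 87.28

ξ₁ = 341 mol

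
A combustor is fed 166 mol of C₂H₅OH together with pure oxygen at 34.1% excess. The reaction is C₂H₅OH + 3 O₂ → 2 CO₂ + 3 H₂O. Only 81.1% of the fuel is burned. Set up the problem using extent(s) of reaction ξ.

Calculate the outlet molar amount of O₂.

Stoichiometric O₂ = 3 × 166 = 498 mol; O₂ fed = 498 × 1.341 = 667.8 mol.
Fuel reacted = 0.811 × 166 → ξ = 134.6 mol.
Outlet (n = n₀ + ν ξ):
  C₂H₅OH: 166 − 1(134.6) = 31.37
  O₂: 667.8 − 3(134.6) = 263.9
  CO₂: 0 + 2(134.6) = 269.3
  H₂O: 0 + 3(134.6) = 403.9

264 mol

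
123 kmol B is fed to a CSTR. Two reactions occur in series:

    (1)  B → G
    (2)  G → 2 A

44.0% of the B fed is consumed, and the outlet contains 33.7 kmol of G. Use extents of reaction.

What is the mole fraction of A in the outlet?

Conversion of B: B consumed = 1ξ₁ = 0.44 × 123 → ξ₁ = 54.12 kmol.
G balance: n_G = 0 + 1ξ₁ − 1ξ₂ = 33.7 → ξ₂ = (1·54.12 − 33.7)/1 = 20.42 kmol.
Outlet amounts (n = n₀ + Σ ν·ξ):
  B: 123 − 1(54.12) = 68.88
  G: 0 + 1(54.12) − 1(20.42) = 33.7
  A: 0 + 2(20.42) = 40.84
Total out = 143.4 kmol; y_A = 40.84 / 143.4 = 0.2848.

0.285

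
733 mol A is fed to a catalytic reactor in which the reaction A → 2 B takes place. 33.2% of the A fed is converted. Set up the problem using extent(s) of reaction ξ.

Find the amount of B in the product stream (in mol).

487 mol

A reacted = 0.332 × 733 = 243.4 mol; ν_A = −1, so ξ = 243.4/1 = 243.4 mol.
Outlet amounts (n = n₀ + ν ξ):
  A: 733 − 1(243.4) = 489.6
  B: 0 + 2(243.4) = 486.7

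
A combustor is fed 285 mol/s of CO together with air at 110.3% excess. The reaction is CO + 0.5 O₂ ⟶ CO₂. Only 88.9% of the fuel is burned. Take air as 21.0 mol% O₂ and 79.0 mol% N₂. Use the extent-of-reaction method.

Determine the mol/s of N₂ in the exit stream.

1130 mol/s

Stoichiometric O₂ = 0.5 × 285 = 142.5 mol/s; O₂ fed = 142.5 × 2.103 = 299.7 mol/s.
N₂ fed = 299.7 × 79/21 = 1127 mol/s.
Fuel reacted = 0.889 × 285 → ξ = 253.4 mol/s.
Outlet (n = n₀ + ν ξ):
  CO: 285 − 1(253.4) = 31.63
  O₂: 299.7 − 0.5(253.4) = 173
  N₂: 1127 (inert)
  CO₂: 0 + 1(253.4) = 253.4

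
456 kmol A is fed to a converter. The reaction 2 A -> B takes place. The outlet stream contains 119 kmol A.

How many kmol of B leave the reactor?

168 kmol

For A: n = n₀ − 2ξ → 119 = 456 − 2ξ, giving ξ = 168.5 kmol.
Outlet amounts (n = n₀ + ν ξ):
  A: 456 − 2(168.5) = 119
  B: 0 + 1(168.5) = 168.5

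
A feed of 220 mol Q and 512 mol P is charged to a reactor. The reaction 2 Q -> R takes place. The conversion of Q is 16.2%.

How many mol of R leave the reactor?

Q reacted = 0.162 × 220 = 35.64 mol; ν_Q = −2, so ξ = 35.64/2 = 17.82 mol.
Outlet amounts (n = n₀ + ν ξ):
  Q: 220 − 2(17.82) = 184.4
  R: 0 + 1(17.82) = 17.82
  P: 512 (inert)

17.8 mol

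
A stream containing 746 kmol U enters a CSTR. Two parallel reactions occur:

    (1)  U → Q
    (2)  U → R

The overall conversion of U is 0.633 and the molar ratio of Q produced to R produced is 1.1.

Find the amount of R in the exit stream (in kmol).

225 kmol

Conversion of U: U consumed = 0.633 × 746 = 472.2 kmol = 1ξ₁ + 1ξ₂.
Selectivity: 1ξ₁ / (1ξ₂) = 1.1 → ξ₁ = 1.1 ξ₂.
Substitute: (1·1.1 + 1) ξ₂ = 472.2 → ξ₂ = 224.9 kmol, ξ₁ = 247.4 kmol.
Outlet amounts (n = n₀ + Σ ν·ξ):
  U: 746 − 1(247.4) − 1(224.9) = 273.8
  Q: 0 + 1(247.4) = 247.4
  R: 0 + 1(224.9) = 224.9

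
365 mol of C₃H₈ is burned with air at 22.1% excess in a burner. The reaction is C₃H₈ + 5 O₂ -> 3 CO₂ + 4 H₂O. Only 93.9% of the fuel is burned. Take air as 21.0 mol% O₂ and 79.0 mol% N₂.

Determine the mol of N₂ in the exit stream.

Stoichiometric O₂ = 5 × 365 = 1825 mol; O₂ fed = 1825 × 1.221 = 2228 mol.
N₂ fed = 2228 × 79/21 = 8383 mol.
Fuel reacted = 0.939 × 365 → ξ = 342.7 mol.
Outlet (n = n₀ + ν ξ):
  C₃H₈: 365 − 1(342.7) = 22.27
  O₂: 2228 − 5(342.7) = 514.7
  N₂: 8383 (inert)
  CO₂: 0 + 3(342.7) = 1028
  H₂O: 0 + 4(342.7) = 1371

8380 mol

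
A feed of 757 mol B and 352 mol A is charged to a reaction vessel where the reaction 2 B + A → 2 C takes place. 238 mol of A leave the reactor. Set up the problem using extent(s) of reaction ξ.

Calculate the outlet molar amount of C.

For A: n = n₀ − 1ξ → 238 = 352 − 1ξ, giving ξ = 114 mol.
Outlet amounts (n = n₀ + ν ξ):
  B: 757 − 2(114) = 529
  A: 352 − 1(114) = 238
  C: 0 + 2(114) = 228

228 mol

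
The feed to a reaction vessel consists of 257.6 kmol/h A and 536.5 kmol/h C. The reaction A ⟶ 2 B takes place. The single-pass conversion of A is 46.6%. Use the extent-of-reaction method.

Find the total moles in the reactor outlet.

914 kmol/h

A reacted = 0.466 × 257.6 = 120 kmol/h; ν_A = −1, so ξ = 120/1 = 120 kmol/h.
Outlet amounts (n = n₀ + ν ξ):
  A: 257.6 − 1(120) = 137.6
  B: 0 + 2(120) = 240.1
  C: 536.5 (inert)
Total out = 137.6 + 240.1 + 536.5 = 914.1 kmol/h.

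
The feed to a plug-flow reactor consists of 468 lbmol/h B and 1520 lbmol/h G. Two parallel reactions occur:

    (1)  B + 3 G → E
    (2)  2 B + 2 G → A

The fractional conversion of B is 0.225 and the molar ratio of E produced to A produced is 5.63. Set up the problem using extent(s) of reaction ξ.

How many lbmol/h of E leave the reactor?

77.7 lbmol/h

Conversion of B: B consumed = 0.225 × 468 = 105.3 lbmol/h = 1ξ₁ + 2ξ₂.
Selectivity: 1ξ₁ / (1ξ₂) = 5.63 → ξ₁ = 5.63 ξ₂.
Substitute: (1·5.63 + 2) ξ₂ = 105.3 → ξ₂ = 13.8 lbmol/h, ξ₁ = 77.7 lbmol/h.
Outlet amounts (n = n₀ + Σ ν·ξ):
  B: 468 − 1(77.7) − 2(13.8) = 362.7
  G: 1520 − 3(77.7) − 2(13.8) = 1259
  E: 0 + 1(77.7) = 77.7
  A: 0 + 1(13.8) = 13.8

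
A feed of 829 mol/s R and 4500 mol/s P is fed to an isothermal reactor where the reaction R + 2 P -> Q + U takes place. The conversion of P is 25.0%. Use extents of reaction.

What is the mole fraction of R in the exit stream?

0.0559

P reacted = 0.25 × 4500 = 1125 mol/s; ν_P = −2, so ξ = 1125/2 = 562.5 mol/s.
Outlet amounts (n = n₀ + ν ξ):
  R: 829 − 1(562.5) = 266.5
  P: 4500 − 2(562.5) = 3375
  Q: 0 + 1(562.5) = 562.5
  U: 0 + 1(562.5) = 562.5
Total out = 4766 mol/s; y_R = 266.5 / 4766 = 0.05591.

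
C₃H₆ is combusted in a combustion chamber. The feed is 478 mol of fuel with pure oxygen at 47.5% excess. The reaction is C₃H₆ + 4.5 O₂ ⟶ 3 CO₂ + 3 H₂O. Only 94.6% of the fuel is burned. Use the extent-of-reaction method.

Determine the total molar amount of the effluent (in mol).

3880 mol

Stoichiometric O₂ = 4.5 × 478 = 2151 mol; O₂ fed = 2151 × 1.475 = 3173 mol.
Fuel reacted = 0.946 × 478 → ξ = 452.2 mol.
Outlet (n = n₀ + ν ξ):
  C₃H₆: 478 − 1(452.2) = 25.81
  O₂: 3173 − 4.5(452.2) = 1138
  CO₂: 0 + 3(452.2) = 1357
  H₂O: 0 + 3(452.2) = 1357
Total out = 25.81 + 1138 + 1357 + 1357 = 3877 mol.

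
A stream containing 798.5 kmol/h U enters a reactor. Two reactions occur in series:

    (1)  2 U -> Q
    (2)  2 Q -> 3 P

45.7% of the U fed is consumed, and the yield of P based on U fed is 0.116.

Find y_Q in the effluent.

Conversion of U: U consumed = 2ξ₁ = 0.457 × 798.5 → ξ₁ = 182.5 kmol/h.
Yield of P: 3ξ₂ / 798.5 = 0.116 → ξ₂ = 30.88 kmol/h.
Outlet amounts (n = n₀ + Σ ν·ξ):
  U: 798.5 − 2(182.5) = 433.6
  Q: 0 + 1(182.5) − 2(30.88) = 120.7
  P: 0 + 3(30.88) = 92.63
Total out = 646.9 kmol/h; y_Q = 120.7 / 646.9 = 0.1866.

0.187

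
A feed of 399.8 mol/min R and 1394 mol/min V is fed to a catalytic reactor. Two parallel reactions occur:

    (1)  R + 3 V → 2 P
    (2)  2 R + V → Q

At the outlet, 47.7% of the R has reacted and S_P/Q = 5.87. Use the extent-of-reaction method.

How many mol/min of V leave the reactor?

1020 mol/min

Conversion of R: R consumed = 0.477 × 399.8 = 190.7 mol/min = 1ξ₁ + 2ξ₂.
Selectivity: 2ξ₁ / (1ξ₂) = 5.87 → ξ₁ = 2.935 ξ₂.
Substitute: (1·2.935 + 2) ξ₂ = 190.7 → ξ₂ = 38.64 mol/min, ξ₁ = 113.4 mol/min.
Outlet amounts (n = n₀ + Σ ν·ξ):
  R: 399.8 − 1(113.4) − 2(38.64) = 209.1
  V: 1394 − 3(113.4) − 1(38.64) = 1015
  P: 0 + 2(113.4) = 226.8
  Q: 0 + 1(38.64) = 38.64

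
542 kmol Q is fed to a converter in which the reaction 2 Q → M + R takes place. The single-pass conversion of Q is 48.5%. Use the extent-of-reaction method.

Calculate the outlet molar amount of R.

Q reacted = 0.485 × 542 = 262.9 kmol; ν_Q = −2, so ξ = 262.9/2 = 131.4 kmol.
Outlet amounts (n = n₀ + ν ξ):
  Q: 542 − 2(131.4) = 279.1
  M: 0 + 1(131.4) = 131.4
  R: 0 + 1(131.4) = 131.4

131 kmol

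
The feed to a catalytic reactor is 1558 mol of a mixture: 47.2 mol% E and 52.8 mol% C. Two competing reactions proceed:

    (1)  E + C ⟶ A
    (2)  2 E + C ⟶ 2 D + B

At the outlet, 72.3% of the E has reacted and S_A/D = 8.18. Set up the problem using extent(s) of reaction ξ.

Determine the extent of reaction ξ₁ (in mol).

Conversion of E: E consumed = 0.723 × 735.4 = 531.7 mol = 1ξ₁ + 2ξ₂.
Selectivity: 1ξ₁ / (2ξ₂) = 8.18 → ξ₁ = 16.36 ξ₂.
Substitute: (1·16.36 + 2) ξ₂ = 531.7 → ξ₂ = 28.96 mol, ξ₁ = 473.8 mol.
Outlet amounts (n = n₀ + Σ ν·ξ):
  E: 735.4 − 1(473.8) − 2(28.96) = 203.7
  C: 822.6 − 1(473.8) − 1(28.96) = 319.9
  A: 0 + 1(473.8) = 473.8
  D: 0 + 2(28.96) = 57.92
  B: 0 + 1(28.96) = 28.96

ξ₁ = 474 mol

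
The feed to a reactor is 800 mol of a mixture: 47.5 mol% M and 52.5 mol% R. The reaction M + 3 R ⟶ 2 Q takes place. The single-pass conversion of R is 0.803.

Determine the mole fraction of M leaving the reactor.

R reacted = 0.803 × 420 = 337.3 mol; ν_R = −3, so ξ = 337.3/3 = 112.4 mol.
Outlet amounts (n = n₀ + ν ξ):
  M: 380 − 1(112.4) = 267.6
  R: 420 − 3(112.4) = 82.74
  Q: 0 + 2(112.4) = 224.8
Total out = 575.2 mol; y_M = 267.6 / 575.2 = 0.4652.

0.465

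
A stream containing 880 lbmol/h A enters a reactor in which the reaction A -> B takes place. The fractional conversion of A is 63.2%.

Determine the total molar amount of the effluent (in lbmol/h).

880 lbmol/h

A reacted = 0.632 × 880 = 556.2 lbmol/h; ν_A = −1, so ξ = 556.2/1 = 556.2 lbmol/h.
Outlet amounts (n = n₀ + ν ξ):
  A: 880 − 1(556.2) = 323.8
  B: 0 + 1(556.2) = 556.2
Total out = 323.8 + 556.2 = 880 lbmol/h.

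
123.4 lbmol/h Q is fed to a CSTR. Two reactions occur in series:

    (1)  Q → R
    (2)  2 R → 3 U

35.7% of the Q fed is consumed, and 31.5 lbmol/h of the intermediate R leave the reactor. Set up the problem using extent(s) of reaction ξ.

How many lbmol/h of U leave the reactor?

18.8 lbmol/h

Conversion of Q: Q consumed = 1ξ₁ = 0.357 × 123.4 → ξ₁ = 44.05 lbmol/h.
R balance: n_R = 0 + 1ξ₁ − 2ξ₂ = 31.5 → ξ₂ = (1·44.05 − 31.5)/2 = 6.277 lbmol/h.
Outlet amounts (n = n₀ + Σ ν·ξ):
  Q: 123.4 − 1(44.05) = 79.35
  R: 0 + 1(44.05) − 2(6.277) = 31.5
  U: 0 + 3(6.277) = 18.83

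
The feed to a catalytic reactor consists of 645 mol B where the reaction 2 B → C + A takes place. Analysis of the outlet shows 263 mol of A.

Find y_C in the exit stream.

For A: n = n₀ + 1ξ → 263 = 0 + 1ξ, giving ξ = 263 mol.
Outlet amounts (n = n₀ + ν ξ):
  B: 645 − 2(263) = 119
  C: 0 + 1(263) = 263
  A: 0 + 1(263) = 263
Total out = 645 mol; y_C = 263 / 645 = 0.4078.

0.408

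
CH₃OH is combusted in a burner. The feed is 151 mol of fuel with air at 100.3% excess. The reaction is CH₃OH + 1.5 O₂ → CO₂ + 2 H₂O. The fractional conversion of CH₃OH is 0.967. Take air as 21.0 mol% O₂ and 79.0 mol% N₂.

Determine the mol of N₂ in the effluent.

1710 mol

Stoichiometric O₂ = 1.5 × 151 = 226.5 mol; O₂ fed = 226.5 × 2.003 = 453.7 mol.
N₂ fed = 453.7 × 79/21 = 1707 mol.
Fuel reacted = 0.967 × 151 → ξ = 146 mol.
Outlet (n = n₀ + ν ξ):
  CH₃OH: 151 − 1(146) = 4.983
  O₂: 453.7 − 1.5(146) = 234.7
  N₂: 1707 (inert)
  CO₂: 0 + 1(146) = 146
  H₂O: 0 + 2(146) = 292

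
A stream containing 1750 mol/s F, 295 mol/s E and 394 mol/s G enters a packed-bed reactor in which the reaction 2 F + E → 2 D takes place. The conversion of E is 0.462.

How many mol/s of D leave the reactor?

E reacted = 0.462 × 295 = 136.3 mol/s; ν_E = −1, so ξ = 136.3/1 = 136.3 mol/s.
Outlet amounts (n = n₀ + ν ξ):
  F: 1750 − 2(136.3) = 1477
  E: 295 − 1(136.3) = 158.7
  D: 0 + 2(136.3) = 272.6
  G: 394 (inert)

273 mol/s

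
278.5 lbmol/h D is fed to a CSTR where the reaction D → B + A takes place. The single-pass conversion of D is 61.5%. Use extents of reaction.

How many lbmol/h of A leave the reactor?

171 lbmol/h

D reacted = 0.615 × 278.5 = 171.3 lbmol/h; ν_D = −1, so ξ = 171.3/1 = 171.3 lbmol/h.
Outlet amounts (n = n₀ + ν ξ):
  D: 278.5 − 1(171.3) = 107.2
  B: 0 + 1(171.3) = 171.3
  A: 0 + 1(171.3) = 171.3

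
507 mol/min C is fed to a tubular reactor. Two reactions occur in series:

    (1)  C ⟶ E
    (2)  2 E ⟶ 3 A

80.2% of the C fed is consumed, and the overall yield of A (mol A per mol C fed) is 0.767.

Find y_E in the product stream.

0.231

Conversion of C: C consumed = 1ξ₁ = 0.802 × 507 → ξ₁ = 406.6 mol/min.
Yield of A: 3ξ₂ / 507 = 0.767 → ξ₂ = 129.6 mol/min.
Outlet amounts (n = n₀ + Σ ν·ξ):
  C: 507 − 1(406.6) = 100.4
  E: 0 + 1(406.6) − 2(129.6) = 147.4
  A: 0 + 3(129.6) = 388.9
Total out = 636.6 mol/min; y_E = 147.4 / 636.6 = 0.2315.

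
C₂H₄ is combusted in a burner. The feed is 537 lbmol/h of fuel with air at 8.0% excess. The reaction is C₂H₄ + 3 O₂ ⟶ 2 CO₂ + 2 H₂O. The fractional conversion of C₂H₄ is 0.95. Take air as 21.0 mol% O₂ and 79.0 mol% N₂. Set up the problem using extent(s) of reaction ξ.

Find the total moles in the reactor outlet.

Stoichiometric O₂ = 3 × 537 = 1611 lbmol/h; O₂ fed = 1611 × 1.080 = 1740 lbmol/h.
N₂ fed = 1740 × 79/21 = 6545 lbmol/h.
Fuel reacted = 0.95 × 537 → ξ = 510.1 lbmol/h.
Outlet (n = n₀ + ν ξ):
  C₂H₄: 537 − 1(510.1) = 26.85
  O₂: 1740 − 3(510.1) = 209.4
  N₂: 6545 (inert)
  CO₂: 0 + 2(510.1) = 1020
  H₂O: 0 + 2(510.1) = 1020
Total out = 26.85 + 209.4 + 6545 + 1020 + 1020 = 8822 lbmol/h.

8820 lbmol/h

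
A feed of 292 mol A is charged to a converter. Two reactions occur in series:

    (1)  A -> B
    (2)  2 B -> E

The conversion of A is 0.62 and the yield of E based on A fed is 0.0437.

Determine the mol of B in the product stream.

Conversion of A: A consumed = 1ξ₁ = 0.62 × 292 → ξ₁ = 181 mol.
Yield of E: 1ξ₂ / 292 = 0.0437 → ξ₂ = 12.76 mol.
Outlet amounts (n = n₀ + Σ ν·ξ):
  A: 292 − 1(181) = 111
  B: 0 + 1(181) − 2(12.76) = 155.5
  E: 0 + 1(12.76) = 12.76

156 mol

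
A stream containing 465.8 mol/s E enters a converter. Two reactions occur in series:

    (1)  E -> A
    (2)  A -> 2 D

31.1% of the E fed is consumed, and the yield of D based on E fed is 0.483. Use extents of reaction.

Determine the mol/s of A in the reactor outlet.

Conversion of E: E consumed = 1ξ₁ = 0.311 × 465.8 → ξ₁ = 144.9 mol/s.
Yield of D: 2ξ₂ / 465.8 = 0.483 → ξ₂ = 112.5 mol/s.
Outlet amounts (n = n₀ + Σ ν·ξ):
  E: 465.8 − 1(144.9) = 320.9
  A: 0 + 1(144.9) − 1(112.5) = 32.37
  D: 0 + 2(112.5) = 225

32.4 mol/s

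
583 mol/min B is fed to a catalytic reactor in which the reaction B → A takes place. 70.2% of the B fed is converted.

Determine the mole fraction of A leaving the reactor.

B reacted = 0.702 × 583 = 409.3 mol/min; ν_B = −1, so ξ = 409.3/1 = 409.3 mol/min.
Outlet amounts (n = n₀ + ν ξ):
  B: 583 − 1(409.3) = 173.7
  A: 0 + 1(409.3) = 409.3
Total out = 583 mol/min; y_A = 409.3 / 583 = 0.702.

0.702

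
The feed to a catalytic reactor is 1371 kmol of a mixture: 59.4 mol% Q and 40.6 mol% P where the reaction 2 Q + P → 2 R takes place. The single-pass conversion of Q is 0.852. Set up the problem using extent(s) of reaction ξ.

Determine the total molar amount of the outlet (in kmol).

Q reacted = 0.852 × 814.4 = 693.8 kmol; ν_Q = −2, so ξ = 693.8/2 = 346.9 kmol.
Outlet amounts (n = n₀ + ν ξ):
  Q: 814.4 − 2(346.9) = 120.5
  P: 556.6 − 1(346.9) = 209.7
  R: 0 + 2(346.9) = 693.8
Total out = 120.5 + 209.7 + 693.8 = 1024 kmol.

1020 kmol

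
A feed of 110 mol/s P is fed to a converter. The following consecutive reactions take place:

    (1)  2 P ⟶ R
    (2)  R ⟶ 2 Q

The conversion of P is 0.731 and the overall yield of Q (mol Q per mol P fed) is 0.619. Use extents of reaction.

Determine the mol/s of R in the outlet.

Conversion of P: P consumed = 2ξ₁ = 0.731 × 110 → ξ₁ = 40.2 mol/s.
Yield of Q: 2ξ₂ / 110 = 0.619 → ξ₂ = 34.05 mol/s.
Outlet amounts (n = n₀ + Σ ν·ξ):
  P: 110 − 2(40.2) = 29.59
  R: 0 + 1(40.2) − 1(34.05) = 6.16
  Q: 0 + 2(34.05) = 68.09

6.16 mol/s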